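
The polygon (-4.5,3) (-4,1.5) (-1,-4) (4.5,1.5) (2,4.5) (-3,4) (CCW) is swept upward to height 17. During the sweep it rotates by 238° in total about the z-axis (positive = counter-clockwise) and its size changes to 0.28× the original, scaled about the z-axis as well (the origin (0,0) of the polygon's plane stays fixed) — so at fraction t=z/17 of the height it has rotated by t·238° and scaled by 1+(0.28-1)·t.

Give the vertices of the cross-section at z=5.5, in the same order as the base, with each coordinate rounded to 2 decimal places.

t = z/height = 5.5/17 = 0.323529
s = 1 + (scale-1)·z/height = 1 + (0.28-1)·5.5/17 = 0.767059
θ = twist·z/height = 238°·5.5/17 = 77.0000° = 1.343904 rad
cos θ = 0.224951, sin θ = 0.974370 (intermediates below are computed at full precision and shown rounded to 5 d.p.)
v1: (-4.5,3) → rotate → (-3.93539,-3.70981) → ×s → (-3.01868,-2.84564) → (-3.02,-2.85)
v2: (-4,1.5) → rotate → (-2.36136,-3.56005) → ×s → (-1.81130,-2.73077) → (-1.81,-2.73)
v3: (-1,-4) → rotate → (3.67253,-1.87417) → ×s → (2.81705,-1.43760) → (2.82,-1.44)
v4: (4.5,1.5) → rotate → (-0.44928,4.72209) → ×s → (-0.34462,3.62212) → (-0.34,3.62)
v5: (2,4.5) → rotate → (-3.93476,2.96102) → ×s → (-3.01819,2.27128) → (-3.02,2.27)
v6: (-3,4) → rotate → (-4.57233,-2.02331) → ×s → (-3.50725,-1.55199) → (-3.51,-1.55)

Cross-section at z=5.5: (-3.02,-2.85) (-1.81,-2.73) (2.82,-1.44) (-0.34,3.62) (-3.02,2.27) (-3.51,-1.55)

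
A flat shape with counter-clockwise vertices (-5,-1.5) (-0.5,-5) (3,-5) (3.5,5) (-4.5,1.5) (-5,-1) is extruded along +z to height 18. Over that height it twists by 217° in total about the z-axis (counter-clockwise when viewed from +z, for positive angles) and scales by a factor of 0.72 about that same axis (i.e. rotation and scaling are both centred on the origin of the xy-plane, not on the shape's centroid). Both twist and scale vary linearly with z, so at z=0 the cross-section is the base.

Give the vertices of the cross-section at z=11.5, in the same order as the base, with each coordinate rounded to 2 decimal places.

t = z/height = 11.5/18 = 0.638889
s = 1 + (scale-1)·z/height = 1 + (0.72-1)·11.5/18 = 0.821111
θ = twist·z/height = 217°·11.5/18 = 138.6389° = 2.419705 rad
cos θ = -0.750560, sin θ = 0.660803 (intermediates below are computed at full precision and shown rounded to 5 d.p.)
v1: (-5,-1.5) → rotate → (4.74400,-2.17817) → ×s → (3.89535,-1.78852) → (3.90,-1.79)
v2: (-0.5,-5) → rotate → (3.67929,3.42240) → ×s → (3.02111,2.81017) → (3.02,2.81)
v3: (3,-5) → rotate → (1.05233,5.73521) → ×s → (0.86408,4.70924) → (0.86,4.71)
v4: (3.5,5) → rotate → (-5.93097,-1.43999) → ×s → (-4.86999,-1.18239) → (-4.87,-1.18)
v5: (-4.5,1.5) → rotate → (2.38632,-4.09945) → ×s → (1.95943,-3.36610) → (1.96,-3.37)
v6: (-5,-1) → rotate → (4.41360,-2.55345) → ×s → (3.62406,-2.09667) → (3.62,-2.10)

Cross-section at z=11.5: (3.90,-1.79) (3.02,2.81) (0.86,4.71) (-4.87,-1.18) (1.96,-3.37) (3.62,-2.10)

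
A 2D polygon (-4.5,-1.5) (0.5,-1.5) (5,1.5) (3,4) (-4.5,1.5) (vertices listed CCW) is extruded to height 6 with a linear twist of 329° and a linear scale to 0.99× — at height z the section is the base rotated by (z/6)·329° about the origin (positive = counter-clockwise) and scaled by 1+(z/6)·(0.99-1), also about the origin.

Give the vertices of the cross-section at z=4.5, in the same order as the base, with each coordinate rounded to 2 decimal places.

t = z/height = 4.5/6 = 0.75
s = 1 + (scale-1)·z/height = 1 + (0.99-1)·4.5/6 = 0.992500
θ = twist·z/height = 329°·4.5/6 = 246.7500° = 4.306600 rad
cos θ = -0.394744, sin θ = -0.918791 (intermediates below are computed at full precision and shown rounded to 5 d.p.)
v1: (-4.5,-1.5) → rotate → (0.39816,4.72668) → ×s → (0.39517,4.69123) → (0.40,4.69)
v2: (0.5,-1.5) → rotate → (-1.57556,0.13272) → ×s → (-1.56374,0.13172) → (-1.56,0.13)
v3: (5,1.5) → rotate → (-0.59553,-5.18607) → ×s → (-0.59107,-5.14718) → (-0.59,-5.15)
v4: (3,4) → rotate → (2.49093,-4.33535) → ×s → (2.47225,-4.30283) → (2.47,-4.30)
v5: (-4.5,1.5) → rotate → (3.15453,3.54244) → ×s → (3.13088,3.51588) → (3.13,3.52)

Cross-section at z=4.5: (0.40,4.69) (-1.56,0.13) (-0.59,-5.15) (2.47,-4.30) (3.13,3.52)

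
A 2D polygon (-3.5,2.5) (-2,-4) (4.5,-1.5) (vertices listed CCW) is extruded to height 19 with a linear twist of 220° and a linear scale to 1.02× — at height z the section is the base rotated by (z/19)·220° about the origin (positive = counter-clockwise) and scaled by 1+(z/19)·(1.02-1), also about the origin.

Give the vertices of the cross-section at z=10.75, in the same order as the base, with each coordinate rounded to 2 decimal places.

t = z/height = 10.75/19 = 0.565789
s = 1 + (scale-1)·z/height = 1 + (1.02-1)·10.75/19 = 1.011316
θ = twist·z/height = 220°·10.75/19 = 124.4737° = 2.172476 rad
cos θ = -0.566028, sin θ = 0.824386 (intermediates below are computed at full precision and shown rounded to 5 d.p.)
v1: (-3.5,2.5) → rotate → (-0.07987,-4.30042) → ×s → (-0.08077,-4.34908) → (-0.08,-4.35)
v2: (-2,-4) → rotate → (4.42960,0.61534) → ×s → (4.47972,0.62230) → (4.48,0.62)
v3: (4.5,-1.5) → rotate → (-1.31055,4.55878) → ×s → (-1.32537,4.61037) → (-1.33,4.61)

Cross-section at z=10.75: (-0.08,-4.35) (4.48,0.62) (-1.33,4.61)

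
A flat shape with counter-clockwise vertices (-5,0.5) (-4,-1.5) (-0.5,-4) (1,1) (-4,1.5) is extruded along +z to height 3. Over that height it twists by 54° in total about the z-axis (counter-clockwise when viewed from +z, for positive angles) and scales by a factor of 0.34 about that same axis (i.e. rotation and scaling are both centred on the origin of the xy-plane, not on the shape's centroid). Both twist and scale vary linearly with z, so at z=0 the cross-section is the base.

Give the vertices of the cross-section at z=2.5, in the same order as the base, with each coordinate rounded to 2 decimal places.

t = z/height = 2.5/3 = 0.833333
s = 1 + (scale-1)·z/height = 1 + (0.34-1)·2.5/3 = 0.450000
θ = twist·z/height = 54°·2.5/3 = 45.0000° = 0.785398 rad
cos θ = 0.707107, sin θ = 0.707107 (intermediates below are computed at full precision and shown rounded to 5 d.p.)
v1: (-5,0.5) → rotate → (-3.88909,-3.18198) → ×s → (-1.75009,-1.43189) → (-1.75,-1.43)
v2: (-4,-1.5) → rotate → (-1.76777,-3.88909) → ×s → (-0.79550,-1.75009) → (-0.80,-1.75)
v3: (-0.5,-4) → rotate → (2.47487,-3.18198) → ×s → (1.11369,-1.43189) → (1.11,-1.43)
v4: (1,1) → rotate → (0.00000,1.41421) → ×s → (0.00000,0.63640) → (0.00,0.64)
v5: (-4,1.5) → rotate → (-3.88909,-1.76777) → ×s → (-1.75009,-0.79550) → (-1.75,-0.80)

Cross-section at z=2.5: (-1.75,-1.43) (-0.80,-1.75) (1.11,-1.43) (0.00,0.64) (-1.75,-0.80)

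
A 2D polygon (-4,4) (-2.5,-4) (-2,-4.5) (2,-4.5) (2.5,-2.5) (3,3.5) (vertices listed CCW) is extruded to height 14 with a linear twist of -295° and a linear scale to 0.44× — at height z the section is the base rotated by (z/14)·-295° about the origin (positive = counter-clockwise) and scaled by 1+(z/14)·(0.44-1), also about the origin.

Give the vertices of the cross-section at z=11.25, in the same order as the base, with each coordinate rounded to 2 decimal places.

Cross-section at z=11.25: (-0.65,-3.04) (2.59,0.04) (2.68,0.42) (1.48,2.27) (0.41,1.90) (-2.51,0.34)

t = z/height = 11.25/14 = 0.803571
s = 1 + (scale-1)·z/height = 1 + (0.44-1)·11.25/14 = 0.550000
θ = twist·z/height = -295°·11.25/14 = -237.0536° = -4.137365 rad
cos θ = -0.543855, sin θ = 0.839179 (intermediates below are computed at full precision and shown rounded to 5 d.p.)
v1: (-4,4) → rotate → (-1.18130,-5.53214) → ×s → (-0.64971,-3.04267) → (-0.65,-3.04)
v2: (-2.5,-4) → rotate → (4.71635,0.07747) → ×s → (2.59399,0.04261) → (2.59,0.04)
v3: (-2,-4.5) → rotate → (4.86402,0.76899) → ×s → (2.67521,0.42294) → (2.68,0.42)
v4: (2,-4.5) → rotate → (2.68860,4.12570) → ×s → (1.47873,2.26914) → (1.48,2.27)
v5: (2.5,-2.5) → rotate → (0.73831,3.45759) → ×s → (0.40607,1.90167) → (0.41,1.90)
v6: (3,3.5) → rotate → (-4.56869,0.61405) → ×s → (-2.51278,0.33773) → (-2.51,0.34)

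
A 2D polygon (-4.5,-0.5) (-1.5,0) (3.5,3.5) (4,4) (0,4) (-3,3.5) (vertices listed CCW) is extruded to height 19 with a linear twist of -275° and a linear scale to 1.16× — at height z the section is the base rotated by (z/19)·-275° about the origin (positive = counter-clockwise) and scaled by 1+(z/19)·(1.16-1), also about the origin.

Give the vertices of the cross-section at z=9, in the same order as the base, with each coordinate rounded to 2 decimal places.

Cross-section at z=9: (2.72,4.04) (1.04,1.23) (0.44,-5.31) (0.50,-6.06) (3.28,-2.78) (4.96,0.03)

t = z/height = 9/19 = 0.473684
s = 1 + (scale-1)·z/height = 1 + (1.16-1)·9/19 = 1.075789
θ = twist·z/height = -275°·9/19 = -130.2632° = -2.273521 rad
cos θ = -0.646299, sin θ = -0.763084 (intermediates below are computed at full precision and shown rounded to 5 d.p.)
v1: (-4.5,-0.5) → rotate → (2.52680,3.75703) → ×s → (2.71831,4.04177) → (2.72,4.04)
v2: (-1.5,0) → rotate → (0.96945,1.14463) → ×s → (1.04292,1.23138) → (1.04,1.23)
v3: (3.5,3.5) → rotate → (0.40875,-4.93284) → ×s → (0.43973,-5.30670) → (0.44,-5.31)
v4: (4,4) → rotate → (0.46714,-5.63753) → ×s → (0.50254,-6.06480) → (0.50,-6.06)
v5: (0,4) → rotate → (3.05234,-2.58520) → ×s → (3.28367,-2.78113) → (3.28,-2.78)
v6: (-3,3.5) → rotate → (4.60969,0.02720) → ×s → (4.95906,0.02927) → (4.96,0.03)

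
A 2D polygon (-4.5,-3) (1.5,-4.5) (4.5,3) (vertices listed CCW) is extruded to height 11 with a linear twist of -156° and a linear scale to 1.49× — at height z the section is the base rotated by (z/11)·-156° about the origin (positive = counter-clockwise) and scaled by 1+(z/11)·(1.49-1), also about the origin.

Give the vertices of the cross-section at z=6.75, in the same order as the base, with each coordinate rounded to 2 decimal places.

Cross-section at z=6.75: (-3.30,6.21) (-6.02,-1.36) (3.30,-6.21)

t = z/height = 6.75/11 = 0.613636
s = 1 + (scale-1)·z/height = 1 + (1.49-1)·6.75/11 = 1.300682
θ = twist·z/height = -156°·6.75/11 = -95.7273° = -1.670756 rad
cos θ = -0.099793, sin θ = -0.995008 (intermediates below are computed at full precision and shown rounded to 5 d.p.)
v1: (-4.5,-3) → rotate → (-2.53595,4.77692) → ×s → (-3.29847,6.21325) → (-3.30,6.21)
v2: (1.5,-4.5) → rotate → (-4.62723,-1.04344) → ×s → (-6.01855,-1.35719) → (-6.02,-1.36)
v3: (4.5,3) → rotate → (2.53595,-4.77692) → ×s → (3.29847,-6.21325) → (3.30,-6.21)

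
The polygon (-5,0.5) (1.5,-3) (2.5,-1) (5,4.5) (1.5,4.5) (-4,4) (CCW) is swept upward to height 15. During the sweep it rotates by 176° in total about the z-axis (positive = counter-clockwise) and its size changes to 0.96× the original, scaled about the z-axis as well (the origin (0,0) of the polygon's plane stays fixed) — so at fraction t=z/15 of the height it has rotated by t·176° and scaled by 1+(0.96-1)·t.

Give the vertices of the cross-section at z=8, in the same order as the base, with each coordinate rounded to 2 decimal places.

t = z/height = 8/15 = 0.533333
s = 1 + (scale-1)·z/height = 1 + (0.96-1)·8/15 = 0.978667
θ = twist·z/height = 176°·8/15 = 93.8667° = 1.638282 rad
cos θ = -0.067435, sin θ = 0.997724 (intermediates below are computed at full precision and shown rounded to 5 d.p.)
v1: (-5,0.5) → rotate → (-0.16169,-5.02234) → ×s → (-0.15824,-4.91519) → (-0.16,-4.92)
v2: (1.5,-3) → rotate → (2.89202,1.69889) → ×s → (2.83032,1.66265) → (2.83,1.66)
v3: (2.5,-1) → rotate → (0.82914,2.56174) → ×s → (0.81145,2.50709) → (0.81,2.51)
v4: (5,4.5) → rotate → (-4.82693,4.68516) → ×s → (-4.72396,4.58521) → (-4.72,4.59)
v5: (1.5,4.5) → rotate → (-4.59091,1.19313) → ×s → (-4.49297,1.16768) → (-4.49,1.17)
v6: (-4,4) → rotate → (-3.72116,-4.26063) → ×s → (-3.64177,-4.16974) → (-3.64,-4.17)

Cross-section at z=8: (-0.16,-4.92) (2.83,1.66) (0.81,2.51) (-4.72,4.59) (-4.49,1.17) (-3.64,-4.17)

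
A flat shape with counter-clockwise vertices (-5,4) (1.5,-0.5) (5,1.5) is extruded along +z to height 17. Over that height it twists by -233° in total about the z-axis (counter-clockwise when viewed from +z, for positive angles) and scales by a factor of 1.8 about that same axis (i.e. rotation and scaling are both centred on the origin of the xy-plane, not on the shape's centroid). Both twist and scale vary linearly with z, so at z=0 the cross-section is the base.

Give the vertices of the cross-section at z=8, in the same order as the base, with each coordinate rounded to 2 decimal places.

Cross-section at z=8: (7.50,4.63) (-1.34,-1.71) (-0.37,-7.18)

t = z/height = 8/17 = 0.470588
s = 1 + (scale-1)·z/height = 1 + (1.8-1)·8/17 = 1.376471
θ = twist·z/height = -233°·8/17 = -109.6471° = -1.913702 rad
cos θ = -0.336225, sin θ = -0.941782 (intermediates below are computed at full precision and shown rounded to 5 d.p.)
v1: (-5,4) → rotate → (5.44825,3.36401) → ×s → (7.49936,4.63046) → (7.50,4.63)
v2: (1.5,-0.5) → rotate → (-0.97523,-1.24456) → ×s → (-1.34237,-1.71310) → (-1.34,-1.71)
v3: (5,1.5) → rotate → (-0.26845,-5.21325) → ×s → (-0.36952,-7.17588) → (-0.37,-7.18)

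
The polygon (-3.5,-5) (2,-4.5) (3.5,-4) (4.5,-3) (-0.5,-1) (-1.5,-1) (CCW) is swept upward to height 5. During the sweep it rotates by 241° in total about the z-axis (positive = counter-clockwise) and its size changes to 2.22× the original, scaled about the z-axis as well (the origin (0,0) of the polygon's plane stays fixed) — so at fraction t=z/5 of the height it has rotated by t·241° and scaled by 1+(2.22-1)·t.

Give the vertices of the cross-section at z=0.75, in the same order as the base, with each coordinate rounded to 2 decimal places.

t = z/height = 0.75/5 = 0.15
s = 1 + (scale-1)·z/height = 1 + (2.22-1)·0.75/5 = 1.183000
θ = twist·z/height = 241°·0.75/5 = 36.1500° = 0.630937 rad
cos θ = 0.807475, sin θ = 0.589901 (intermediates below are computed at full precision and shown rounded to 5 d.p.)
v1: (-3.5,-5) → rotate → (0.12334,-6.10203) → ×s → (0.14591,-7.21870) → (0.15,-7.22)
v2: (2,-4.5) → rotate → (4.26951,-2.45384) → ×s → (5.05083,-2.90289) → (5.05,-2.90)
v3: (3.5,-4) → rotate → (5.18577,-1.16525) → ×s → (6.13476,-1.37849) → (6.13,-1.38)
v4: (4.5,-3) → rotate → (5.40334,0.23213) → ×s → (6.39215,0.27461) → (6.39,0.27)
v5: (-0.5,-1) → rotate → (0.18616,-1.10243) → ×s → (0.22023,-1.30417) → (0.22,-1.30)
v6: (-1.5,-1) → rotate → (-0.62131,-1.69233) → ×s → (-0.73501,-2.00202) → (-0.74,-2.00)

Cross-section at z=0.75: (0.15,-7.22) (5.05,-2.90) (6.13,-1.38) (6.39,0.27) (0.22,-1.30) (-0.74,-2.00)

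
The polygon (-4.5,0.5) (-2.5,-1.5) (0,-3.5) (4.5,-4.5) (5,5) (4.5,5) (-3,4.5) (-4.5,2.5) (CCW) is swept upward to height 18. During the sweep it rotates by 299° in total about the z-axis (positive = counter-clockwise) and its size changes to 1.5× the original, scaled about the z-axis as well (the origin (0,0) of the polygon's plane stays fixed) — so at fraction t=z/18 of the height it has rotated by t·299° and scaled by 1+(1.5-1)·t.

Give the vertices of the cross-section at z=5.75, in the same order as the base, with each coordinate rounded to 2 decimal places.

t = z/height = 5.75/18 = 0.319444
s = 1 + (scale-1)·z/height = 1 + (1.5-1)·5.75/18 = 1.159722
θ = twist·z/height = 299°·5.75/18 = 95.5139° = 1.667032 rad
cos θ = -0.096087, sin θ = 0.995373 (intermediates below are computed at full precision and shown rounded to 5 d.p.)
v1: (-4.5,0.5) → rotate → (-0.06529,-4.52722) → ×s → (-0.07572,-5.25032) → (-0.08,-5.25)
v2: (-2.5,-1.5) → rotate → (1.73328,-2.34430) → ×s → (2.01012,-2.71874) → (2.01,-2.72)
v3: (0,-3.5) → rotate → (3.48381,0.33630) → ×s → (4.04025,0.39002) → (4.04,0.39)
v4: (4.5,-4.5) → rotate → (4.04679,4.91157) → ×s → (4.69315,5.69606) → (4.69,5.70)
v5: (5,5) → rotate → (-5.45730,4.49643) → ×s → (-6.32895,5.21461) → (-6.33,5.21)
v6: (4.5,5) → rotate → (-5.40926,3.99874) → ×s → (-6.27323,4.63743) → (-6.27,4.64)
v7: (-3,4.5) → rotate → (-4.19092,-3.41851) → ×s → (-4.86030,-3.96452) → (-4.86,-3.96)
v8: (-4.5,2.5) → rotate → (-2.05604,-4.71940) → ×s → (-2.38444,-5.47319) → (-2.38,-5.47)

Cross-section at z=5.75: (-0.08,-5.25) (2.01,-2.72) (4.04,0.39) (4.69,5.70) (-6.33,5.21) (-6.27,4.64) (-4.86,-3.96) (-2.38,-5.47)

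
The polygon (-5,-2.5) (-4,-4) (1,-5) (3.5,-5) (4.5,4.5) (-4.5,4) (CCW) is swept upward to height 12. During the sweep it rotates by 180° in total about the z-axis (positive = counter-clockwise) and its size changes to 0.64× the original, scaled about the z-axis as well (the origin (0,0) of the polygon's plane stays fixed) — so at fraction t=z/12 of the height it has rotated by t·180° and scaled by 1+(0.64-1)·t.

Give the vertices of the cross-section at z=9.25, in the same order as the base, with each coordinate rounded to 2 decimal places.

Cross-section at z=9.25: (3.91,-1.02) (4.08,0.27) (1.84,3.19) (0.48,4.38) (-4.59,-0.30) (0.54,-4.32)

t = z/height = 9.25/12 = 0.770833
s = 1 + (scale-1)·z/height = 1 + (0.64-1)·9.25/12 = 0.722500
θ = twist·z/height = 180°·9.25/12 = 138.7500° = 2.421644 rad
cos θ = -0.751840, sin θ = 0.659346 (intermediates below are computed at full precision and shown rounded to 5 d.p.)
v1: (-5,-2.5) → rotate → (5.40756,-1.41713) → ×s → (3.90696,-1.02388) → (3.91,-1.02)
v2: (-4,-4) → rotate → (5.64474,0.36998) → ×s → (4.07833,0.26731) → (4.08,0.27)
v3: (1,-5) → rotate → (2.54489,4.41854) → ×s → (1.83868,3.19240) → (1.84,3.19)
v4: (3.5,-5) → rotate → (0.66529,6.06691) → ×s → (0.48067,4.38334) → (0.48,4.38)
v5: (4.5,4.5) → rotate → (-6.35034,-0.41622) → ×s → (-4.58812,-0.30072) → (-4.59,-0.30)
v6: (-4.5,4) → rotate → (0.74590,-5.97442) → ×s → (0.53891,-4.31652) → (0.54,-4.32)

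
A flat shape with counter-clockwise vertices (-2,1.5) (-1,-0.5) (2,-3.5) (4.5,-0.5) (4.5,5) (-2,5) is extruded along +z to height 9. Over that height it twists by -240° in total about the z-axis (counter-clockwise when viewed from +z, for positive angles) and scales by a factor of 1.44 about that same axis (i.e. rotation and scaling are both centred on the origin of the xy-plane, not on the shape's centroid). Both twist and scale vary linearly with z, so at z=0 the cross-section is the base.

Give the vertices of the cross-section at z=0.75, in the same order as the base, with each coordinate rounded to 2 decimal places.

Cross-section at z=0.75: (-1.42,2.17) (-1.15,-0.13) (0.71,-4.12) (4.21,-2.08) (6.16,3.28) (-0.18,5.58)

t = z/height = 0.75/9 = 0.0833333
s = 1 + (scale-1)·z/height = 1 + (1.44-1)·0.75/9 = 1.036667
θ = twist·z/height = -240°·0.75/9 = -20.0000° = -0.349066 rad
cos θ = 0.939693, sin θ = -0.342020 (intermediates below are computed at full precision and shown rounded to 5 d.p.)
v1: (-2,1.5) → rotate → (-1.36636,2.09358) → ×s → (-1.41645,2.17034) → (-1.42,2.17)
v2: (-1,-0.5) → rotate → (-1.11070,-0.12783) → ×s → (-1.15143,-0.13251) → (-1.15,-0.13)
v3: (2,-3.5) → rotate → (0.68231,-3.97296) → ×s → (0.70733,-4.11864) → (0.71,-4.12)
v4: (4.5,-0.5) → rotate → (4.05761,-2.00894) → ×s → (4.20639,-2.08260) → (4.21,-2.08)
v5: (4.5,5) → rotate → (5.93872,3.15937) → ×s → (6.15647,3.27522) → (6.16,3.28)
v6: (-2,5) → rotate → (-0.16928,5.38250) → ×s → (-0.17549,5.57986) → (-0.18,5.58)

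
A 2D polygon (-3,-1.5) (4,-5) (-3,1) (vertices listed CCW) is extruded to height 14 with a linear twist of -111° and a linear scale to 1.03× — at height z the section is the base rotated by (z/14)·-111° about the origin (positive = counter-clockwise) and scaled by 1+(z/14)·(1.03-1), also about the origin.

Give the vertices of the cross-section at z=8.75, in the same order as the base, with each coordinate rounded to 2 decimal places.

t = z/height = 8.75/14 = 0.625
s = 1 + (scale-1)·z/height = 1 + (1.03-1)·8.75/14 = 1.018750
θ = twist·z/height = -111°·8.75/14 = -69.3750° = -1.210822 rad
cos θ = 0.352250, sin θ = -0.935906 (intermediates below are computed at full precision and shown rounded to 5 d.p.)
v1: (-3,-1.5) → rotate → (-2.46061,2.27934) → ×s → (-2.50675,2.32208) → (-2.51,2.32)
v2: (4,-5) → rotate → (-3.27053,-5.50487) → ×s → (-3.33185,-5.60809) → (-3.33,-5.61)
v3: (-3,1) → rotate → (-0.12084,3.15997) → ×s → (-0.12311,3.21922) → (-0.12,3.22)

Cross-section at z=8.75: (-2.51,2.32) (-3.33,-5.61) (-0.12,3.22)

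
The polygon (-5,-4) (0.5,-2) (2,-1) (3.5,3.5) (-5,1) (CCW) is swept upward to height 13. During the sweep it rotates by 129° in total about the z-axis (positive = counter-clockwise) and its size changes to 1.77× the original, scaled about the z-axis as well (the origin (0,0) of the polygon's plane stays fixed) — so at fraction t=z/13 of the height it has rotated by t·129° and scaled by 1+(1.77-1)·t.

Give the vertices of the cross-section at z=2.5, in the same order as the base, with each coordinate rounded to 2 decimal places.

Cross-section at z=2.5: (-3.28,-6.58) (1.48,-1.84) (2.57,-0.08) (1.96,5.33) (-5.69,-1.37)

t = z/height = 2.5/13 = 0.192308
s = 1 + (scale-1)·z/height = 1 + (1.77-1)·2.5/13 = 1.148077
θ = twist·z/height = 129°·2.5/13 = 24.8077° = 0.432976 rad
cos θ = 0.907721, sin θ = 0.419574 (intermediates below are computed at full precision and shown rounded to 5 d.p.)
v1: (-5,-4) → rotate → (-2.86031,-5.72875) → ×s → (-3.28386,-6.57705) → (-3.28,-6.58)
v2: (0.5,-2) → rotate → (1.29301,-1.60566) → ×s → (1.48447,-1.84342) → (1.48,-1.84)
v3: (2,-1) → rotate → (2.23502,-0.06857) → ×s → (2.56597,-0.07873) → (2.57,-0.08)
v4: (3.5,3.5) → rotate → (1.70852,4.64553) → ×s → (1.96151,5.33343) → (1.96,5.33)
v5: (-5,1) → rotate → (-4.95818,-1.19015) → ×s → (-5.69237,-1.36638) → (-5.69,-1.37)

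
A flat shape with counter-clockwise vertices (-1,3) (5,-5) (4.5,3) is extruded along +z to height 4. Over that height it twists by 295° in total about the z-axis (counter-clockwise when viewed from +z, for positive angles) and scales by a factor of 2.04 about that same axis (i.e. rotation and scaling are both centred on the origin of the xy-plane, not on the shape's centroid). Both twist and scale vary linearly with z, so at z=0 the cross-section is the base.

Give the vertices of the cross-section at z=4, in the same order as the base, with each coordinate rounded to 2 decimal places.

Cross-section at z=4: (4.68,4.44) (-4.93,-13.56) (9.43,-5.73)

t = z/height = 4/4 = 1
s = 1 + (scale-1)·z/height = 1 + (2.04-1)·4/4 = 2.040000
θ = twist·z/height = 295°·4/4 = 295.0000° = 5.148721 rad
cos θ = 0.422618, sin θ = -0.906308 (intermediates below are computed at full precision and shown rounded to 5 d.p.)
v1: (-1,3) → rotate → (2.29631,2.17416) → ×s → (4.68446,4.43529) → (4.68,4.44)
v2: (5,-5) → rotate → (-2.41845,-6.64463) → ×s → (-4.93363,-13.55505) → (-4.93,-13.56)
v3: (4.5,3) → rotate → (4.62071,-2.81053) → ×s → (9.42624,-5.73348) → (9.43,-5.73)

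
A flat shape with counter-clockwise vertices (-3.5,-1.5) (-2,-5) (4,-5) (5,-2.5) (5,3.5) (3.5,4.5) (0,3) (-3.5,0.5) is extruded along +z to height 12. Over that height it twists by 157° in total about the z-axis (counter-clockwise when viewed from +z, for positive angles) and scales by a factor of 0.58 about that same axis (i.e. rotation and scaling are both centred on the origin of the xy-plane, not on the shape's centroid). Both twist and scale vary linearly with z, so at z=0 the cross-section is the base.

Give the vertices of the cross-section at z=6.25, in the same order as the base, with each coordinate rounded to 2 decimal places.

t = z/height = 6.25/12 = 0.520833
s = 1 + (scale-1)·z/height = 1 + (0.58-1)·6.25/12 = 0.781250
θ = twist·z/height = 157°·6.25/12 = 81.7708° = 1.427170 rad
cos θ = 0.143133, sin θ = 0.989703 (intermediates below are computed at full precision and shown rounded to 5 d.p.)
v1: (-3.5,-1.5) → rotate → (0.98359,-3.67866) → ×s → (0.76843,-2.87395) → (0.77,-2.87)
v2: (-2,-5) → rotate → (4.66225,-2.69507) → ×s → (3.64238,-2.10552) → (3.64,-2.11)
v3: (4,-5) → rotate → (5.52105,3.24315) → ×s → (4.31332,2.53371) → (4.31,2.53)
v4: (5,-2.5) → rotate → (3.18992,4.59069) → ×s → (2.49213,3.58647) → (2.49,3.59)
v5: (5,3.5) → rotate → (-2.74830,5.44948) → ×s → (-2.14711,4.25741) → (-2.15,4.26)
v6: (3.5,4.5) → rotate → (-3.95270,4.10806) → ×s → (-3.08805,3.20942) → (-3.09,3.21)
v7: (0,3) → rotate → (-2.96911,0.42940) → ×s → (-2.31962,0.33547) → (-2.32,0.34)
v8: (-3.5,0.5) → rotate → (-0.99582,-3.39240) → ×s → (-0.77798,-2.65031) → (-0.78,-2.65)

Cross-section at z=6.25: (0.77,-2.87) (3.64,-2.11) (4.31,2.53) (2.49,3.59) (-2.15,4.26) (-3.09,3.21) (-2.32,0.34) (-0.78,-2.65)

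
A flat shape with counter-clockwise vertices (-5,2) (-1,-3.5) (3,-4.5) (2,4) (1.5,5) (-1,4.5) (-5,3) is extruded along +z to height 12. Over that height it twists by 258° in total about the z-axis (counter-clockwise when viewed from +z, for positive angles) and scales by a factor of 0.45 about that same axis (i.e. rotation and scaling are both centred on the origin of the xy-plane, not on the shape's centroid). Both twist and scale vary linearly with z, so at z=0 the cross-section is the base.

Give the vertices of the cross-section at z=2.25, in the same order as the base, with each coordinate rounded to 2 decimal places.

t = z/height = 2.25/12 = 0.1875
s = 1 + (scale-1)·z/height = 1 + (0.45-1)·2.25/12 = 0.896875
θ = twist·z/height = 258°·2.25/12 = 48.3750° = 0.844303 rad
cos θ = 0.664252, sin θ = 0.747508 (intermediates below are computed at full precision and shown rounded to 5 d.p.)
v1: (-5,2) → rotate → (-4.81628,-2.40904) → ×s → (-4.31960,-2.16060) → (-4.32,-2.16)
v2: (-1,-3.5) → rotate → (1.95203,-3.07239) → ×s → (1.75072,-2.75555) → (1.75,-2.76)
v3: (3,-4.5) → rotate → (5.35654,-0.74661) → ×s → (4.80415,-0.66962) → (4.80,-0.67)
v4: (2,4) → rotate → (-1.66153,4.15203) → ×s → (-1.49018,3.72385) → (-1.49,3.72)
v5: (1.5,5) → rotate → (-2.74116,4.44252) → ×s → (-2.45848,3.98439) → (-2.46,3.98)
v6: (-1,4.5) → rotate → (-4.02804,2.24163) → ×s → (-3.61265,2.01046) → (-3.61,2.01)
v7: (-5,3) → rotate → (-5.56379,-1.74478) → ×s → (-4.99002,-1.56485) → (-4.99,-1.56)

Cross-section at z=2.25: (-4.32,-2.16) (1.75,-2.76) (4.80,-0.67) (-1.49,3.72) (-2.46,3.98) (-3.61,2.01) (-4.99,-1.56)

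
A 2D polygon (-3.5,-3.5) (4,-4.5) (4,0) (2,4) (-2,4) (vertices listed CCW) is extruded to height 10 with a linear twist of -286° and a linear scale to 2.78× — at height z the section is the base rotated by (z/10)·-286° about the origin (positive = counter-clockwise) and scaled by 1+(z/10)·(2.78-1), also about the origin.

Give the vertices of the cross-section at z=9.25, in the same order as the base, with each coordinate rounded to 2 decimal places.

t = z/height = 9.25/10 = 0.925
s = 1 + (scale-1)·z/height = 1 + (2.78-1)·9.25/10 = 2.646500
θ = twist·z/height = -286°·9.25/10 = -264.5500° = -4.617269 rad
cos θ = -0.094977, sin θ = 0.995479 (intermediates below are computed at full precision and shown rounded to 5 d.p.)
v1: (-3.5,-3.5) → rotate → (3.81660,-3.15176) → ×s → (10.10063,-8.34113) → (10.10,-8.34)
v2: (4,-4.5) → rotate → (4.09975,4.40931) → ×s → (10.84999,11.66925) → (10.85,11.67)
v3: (4,0) → rotate → (-0.37991,3.98192) → ×s → (-1.00543,10.53815) → (-1.01,10.54)
v4: (2,4) → rotate → (-4.17187,1.61105) → ×s → (-11.04086,4.26365) → (-11.04,4.26)
v5: (-2,4) → rotate → (-3.79196,-2.37087) → ×s → (-10.03543,-6.27450) → (-10.04,-6.27)

Cross-section at z=9.25: (10.10,-8.34) (10.85,11.67) (-1.01,10.54) (-11.04,4.26) (-10.04,-6.27)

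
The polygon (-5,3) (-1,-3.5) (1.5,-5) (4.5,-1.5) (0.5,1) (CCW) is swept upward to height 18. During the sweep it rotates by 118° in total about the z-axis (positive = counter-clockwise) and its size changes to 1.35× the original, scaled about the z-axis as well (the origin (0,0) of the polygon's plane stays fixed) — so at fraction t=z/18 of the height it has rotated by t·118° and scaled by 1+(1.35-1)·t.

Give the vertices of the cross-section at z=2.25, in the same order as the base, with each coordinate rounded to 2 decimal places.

t = z/height = 2.25/18 = 0.125
s = 1 + (scale-1)·z/height = 1 + (1.35-1)·2.25/18 = 1.043750
θ = twist·z/height = 118°·2.25/18 = 14.7500° = 0.257436 rad
cos θ = 0.967046, sin θ = 0.254602 (intermediates below are computed at full precision and shown rounded to 5 d.p.)
v1: (-5,3) → rotate → (-5.59904,1.62813) → ×s → (-5.84399,1.69936) → (-5.84,1.70)
v2: (-1,-3.5) → rotate → (-0.07594,-3.63926) → ×s → (-0.07926,-3.79848) → (-0.08,-3.80)
v3: (1.5,-5) → rotate → (2.72358,-4.45333) → ×s → (2.84274,-4.64816) → (2.84,-4.65)
v4: (4.5,-1.5) → rotate → (4.73361,-0.30486) → ×s → (4.94071,-0.31820) → (4.94,-0.32)
v5: (0.5,1) → rotate → (0.22892,1.09435) → ×s → (0.23894,1.14222) → (0.24,1.14)

Cross-section at z=2.25: (-5.84,1.70) (-0.08,-3.80) (2.84,-4.65) (4.94,-0.32) (0.24,1.14)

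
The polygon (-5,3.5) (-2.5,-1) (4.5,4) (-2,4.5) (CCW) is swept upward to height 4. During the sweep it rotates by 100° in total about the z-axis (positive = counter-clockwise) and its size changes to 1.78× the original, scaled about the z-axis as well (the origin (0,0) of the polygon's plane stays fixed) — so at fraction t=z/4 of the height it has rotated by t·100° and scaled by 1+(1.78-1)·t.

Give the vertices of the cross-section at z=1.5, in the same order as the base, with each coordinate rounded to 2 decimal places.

t = z/height = 1.5/4 = 0.375
s = 1 + (scale-1)·z/height = 1 + (1.78-1)·1.5/4 = 1.292500
θ = twist·z/height = 100°·1.5/4 = 37.5000° = 0.654498 rad
cos θ = 0.793353, sin θ = 0.608761 (intermediates below are computed at full precision and shown rounded to 5 d.p.)
v1: (-5,3.5) → rotate → (-6.09743,-0.26707) → ×s → (-7.88093,-0.34519) → (-7.88,-0.35)
v2: (-2.5,-1) → rotate → (-1.37462,-2.31526) → ×s → (-1.77670,-2.99247) → (-1.78,-2.99)
v3: (4.5,4) → rotate → (1.13504,5.91284) → ×s → (1.46704,7.64235) → (1.47,7.64)
v4: (-2,4.5) → rotate → (-4.32613,2.35257) → ×s → (-5.59153,3.04069) → (-5.59,3.04)

Cross-section at z=1.5: (-7.88,-0.35) (-1.78,-2.99) (1.47,7.64) (-5.59,3.04)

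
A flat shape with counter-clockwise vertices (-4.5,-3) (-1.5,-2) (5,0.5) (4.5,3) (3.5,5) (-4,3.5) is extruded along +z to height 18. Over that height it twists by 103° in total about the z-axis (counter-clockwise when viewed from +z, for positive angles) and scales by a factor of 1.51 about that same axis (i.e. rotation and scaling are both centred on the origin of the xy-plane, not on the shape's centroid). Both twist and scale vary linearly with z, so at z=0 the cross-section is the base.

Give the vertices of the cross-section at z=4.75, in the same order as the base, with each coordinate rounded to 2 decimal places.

t = z/height = 4.75/18 = 0.263889
s = 1 + (scale-1)·z/height = 1 + (1.51-1)·4.75/18 = 1.134583
θ = twist·z/height = 103°·4.75/18 = 27.1806° = 0.474390 rad
cos θ = 0.889571, sin θ = 0.456796 (intermediates below are computed at full precision and shown rounded to 5 d.p.)
v1: (-4.5,-3) → rotate → (-2.63268,-4.72430) → ×s → (-2.98700,-5.36011) → (-2.99,-5.36)
v2: (-1.5,-2) → rotate → (-0.42077,-2.46434) → ×s → (-0.47739,-2.79600) → (-0.48,-2.80)
v3: (5,0.5) → rotate → (4.21946,2.72877) → ×s → (4.78733,3.09601) → (4.79,3.10)
v4: (4.5,3) → rotate → (2.63268,4.72430) → ×s → (2.98700,5.36011) → (2.99,5.36)
v5: (3.5,5) → rotate → (0.82952,6.04664) → ×s → (0.94116,6.86042) → (0.94,6.86)
v6: (-4,3.5) → rotate → (-5.15707,1.28632) → ×s → (-5.85113,1.45943) → (-5.85,1.46)

Cross-section at z=4.75: (-2.99,-5.36) (-0.48,-2.80) (4.79,3.10) (2.99,5.36) (0.94,6.86) (-5.85,1.46)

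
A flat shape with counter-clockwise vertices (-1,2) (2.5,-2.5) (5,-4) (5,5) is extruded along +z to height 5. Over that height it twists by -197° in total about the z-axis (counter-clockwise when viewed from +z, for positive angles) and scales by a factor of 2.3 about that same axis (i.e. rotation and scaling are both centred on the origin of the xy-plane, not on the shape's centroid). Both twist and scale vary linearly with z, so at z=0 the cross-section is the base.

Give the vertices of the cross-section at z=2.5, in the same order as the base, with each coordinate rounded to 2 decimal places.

t = z/height = 2.5/5 = 0.5
s = 1 + (scale-1)·z/height = 1 + (2.3-1)·2.5/5 = 1.650000
θ = twist·z/height = -197°·2.5/5 = -98.5000° = -1.719149 rad
cos θ = -0.147809, sin θ = -0.989016 (intermediates below are computed at full precision and shown rounded to 5 d.p.)
v1: (-1,2) → rotate → (2.12584,0.69340) → ×s → (3.50764,1.14411) → (3.51,1.14)
v2: (2.5,-2.5) → rotate → (-2.84206,-2.10302) → ×s → (-4.68940,-3.46998) → (-4.69,-3.47)
v3: (5,-4) → rotate → (-4.69511,-4.35384) → ×s → (-7.74693,-7.18384) → (-7.75,-7.18)
v4: (5,5) → rotate → (4.20603,-5.68413) → ×s → (6.93995,-9.37881) → (6.94,-9.38)

Cross-section at z=2.5: (3.51,1.14) (-4.69,-3.47) (-7.75,-7.18) (6.94,-9.38)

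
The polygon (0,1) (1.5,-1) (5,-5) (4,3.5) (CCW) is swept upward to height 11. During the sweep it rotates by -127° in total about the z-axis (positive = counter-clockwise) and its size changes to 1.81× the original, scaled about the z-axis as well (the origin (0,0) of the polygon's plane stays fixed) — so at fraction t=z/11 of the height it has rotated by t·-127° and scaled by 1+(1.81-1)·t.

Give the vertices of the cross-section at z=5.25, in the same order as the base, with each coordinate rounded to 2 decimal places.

Cross-section at z=5.25: (1.21,0.68) (-0.19,-2.49) (-2.64,-9.44) (6.95,-2.45)

t = z/height = 5.25/11 = 0.477273
s = 1 + (scale-1)·z/height = 1 + (1.81-1)·5.25/11 = 1.386591
θ = twist·z/height = -127°·5.25/11 = -60.6136° = -1.057908 rad
cos θ = 0.490696, sin θ = -0.871331 (intermediates below are computed at full precision and shown rounded to 5 d.p.)
v1: (0,1) → rotate → (0.87133,0.49070) → ×s → (1.20818,0.68040) → (1.21,0.68)
v2: (1.5,-1) → rotate → (-0.13529,-1.79769) → ×s → (-0.18759,-2.49266) → (-0.19,-2.49)
v3: (5,-5) → rotate → (-1.90317,-6.81014) → ×s → (-2.63892,-9.44287) → (-2.64,-9.44)
v4: (4,3.5) → rotate → (5.01244,-1.76789) → ×s → (6.95021,-2.45133) → (6.95,-2.45)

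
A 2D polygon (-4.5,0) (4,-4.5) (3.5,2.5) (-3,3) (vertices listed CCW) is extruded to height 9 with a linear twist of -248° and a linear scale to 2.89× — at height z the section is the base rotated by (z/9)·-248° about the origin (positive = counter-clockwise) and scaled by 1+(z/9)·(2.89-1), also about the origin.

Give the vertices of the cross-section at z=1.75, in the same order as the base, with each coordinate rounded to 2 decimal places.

Cross-section at z=1.75: (-4.10,4.59) (-0.94,-8.18) (5.74,-1.29) (0.33,5.79)

t = z/height = 1.75/9 = 0.194444
s = 1 + (scale-1)·z/height = 1 + (2.89-1)·1.75/9 = 1.367500
θ = twist·z/height = -248°·1.75/9 = -48.2222° = -0.841637 rad
cos θ = 0.666243, sin θ = -0.745734 (intermediates below are computed at full precision and shown rounded to 5 d.p.)
v1: (-4.5,0) → rotate → (-2.99809,3.35581) → ×s → (-4.09989,4.58906) → (-4.10,4.59)
v2: (4,-4.5) → rotate → (-0.69083,-5.98103) → ×s → (-0.94471,-8.17906) → (-0.94,-8.18)
v3: (3.5,2.5) → rotate → (4.19619,-0.94446) → ×s → (5.73829,-1.29155) → (5.74,-1.29)
v4: (-3,3) → rotate → (0.23847,4.23593) → ×s → (0.32611,5.79264) → (0.33,5.79)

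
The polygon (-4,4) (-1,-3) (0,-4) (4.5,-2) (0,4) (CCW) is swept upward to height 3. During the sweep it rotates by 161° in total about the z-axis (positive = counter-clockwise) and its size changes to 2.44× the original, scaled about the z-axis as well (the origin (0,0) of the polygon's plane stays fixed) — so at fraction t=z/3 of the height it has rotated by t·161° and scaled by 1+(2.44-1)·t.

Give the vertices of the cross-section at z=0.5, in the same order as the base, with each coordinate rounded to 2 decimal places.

Cross-section at z=0.5: (-6.66,2.19) (0.57,-3.88) (2.24,-4.43) (6.10,0.31) (-2.24,4.43)

t = z/height = 0.5/3 = 0.166667
s = 1 + (scale-1)·z/height = 1 + (2.44-1)·0.5/3 = 1.240000
θ = twist·z/height = 161°·0.5/3 = 26.8333° = 0.468330 rad
cos θ = 0.892323, sin θ = 0.451397 (intermediates below are computed at full precision and shown rounded to 5 d.p.)
v1: (-4,4) → rotate → (-5.37488,1.76371) → ×s → (-6.66485,2.18700) → (-6.66,2.19)
v2: (-1,-3) → rotate → (0.46187,-3.12837) → ×s → (0.57271,-3.87917) → (0.57,-3.88)
v3: (0,-4) → rotate → (1.80559,-3.56929) → ×s → (2.23893,-4.42592) → (2.24,-4.43)
v4: (4.5,-2) → rotate → (4.91825,0.24664) → ×s → (6.09863,0.30583) → (6.10,0.31)
v5: (0,4) → rotate → (-1.80559,3.56929) → ×s → (-2.23893,4.42592) → (-2.24,4.43)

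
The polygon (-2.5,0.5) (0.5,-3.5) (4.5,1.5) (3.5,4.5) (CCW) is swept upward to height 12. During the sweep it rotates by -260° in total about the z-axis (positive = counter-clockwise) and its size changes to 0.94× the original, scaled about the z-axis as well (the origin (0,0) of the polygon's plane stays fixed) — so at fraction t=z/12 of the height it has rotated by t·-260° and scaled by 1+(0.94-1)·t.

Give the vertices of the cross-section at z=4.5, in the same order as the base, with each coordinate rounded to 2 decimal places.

Cross-section at z=4.5: (0.80,2.36) (-3.46,-0.04) (0.88,-4.55) (3.91,-3.97)

t = z/height = 4.5/12 = 0.375
s = 1 + (scale-1)·z/height = 1 + (0.94-1)·4.5/12 = 0.977500
θ = twist·z/height = -260°·4.5/12 = -97.5000° = -1.701696 rad
cos θ = -0.130526, sin θ = -0.991445 (intermediates below are computed at full precision and shown rounded to 5 d.p.)
v1: (-2.5,0.5) → rotate → (0.82204,2.41335) → ×s → (0.80354,2.35905) → (0.80,2.36)
v2: (0.5,-3.5) → rotate → (-3.53532,-0.03888) → ×s → (-3.45578,-0.03801) → (-3.46,-0.04)
v3: (4.5,1.5) → rotate → (0.89980,-4.65729) → ×s → (0.87955,-4.55250) → (0.88,-4.55)
v4: (3.5,4.5) → rotate → (4.00466,-4.05742) → ×s → (3.91456,-3.96613) → (3.91,-3.97)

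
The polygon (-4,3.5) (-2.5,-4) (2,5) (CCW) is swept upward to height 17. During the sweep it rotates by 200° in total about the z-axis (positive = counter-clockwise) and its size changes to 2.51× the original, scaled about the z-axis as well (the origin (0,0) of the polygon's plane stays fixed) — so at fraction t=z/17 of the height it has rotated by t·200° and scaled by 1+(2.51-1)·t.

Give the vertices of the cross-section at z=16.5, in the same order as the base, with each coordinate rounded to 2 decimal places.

t = z/height = 16.5/17 = 0.970588
s = 1 + (scale-1)·z/height = 1 + (2.51-1)·16.5/17 = 2.465588
θ = twist·z/height = 200°·16.5/17 = 194.1176° = 3.387992 rad
cos θ = -0.969797, sin θ = -0.243914 (intermediates below are computed at full precision and shown rounded to 5 d.p.)
v1: (-4,3.5) → rotate → (4.73289,-2.41863) → ×s → (11.66935,-5.96336) → (11.67,-5.96)
v2: (-2.5,-4) → rotate → (1.44884,4.48897) → ×s → (3.57224,11.06796) → (3.57,11.07)
v3: (2,5) → rotate → (-0.72003,-5.33681) → ×s → (-1.77529,-13.15838) → (-1.78,-13.16)

Cross-section at z=16.5: (11.67,-5.96) (3.57,11.07) (-1.78,-13.16)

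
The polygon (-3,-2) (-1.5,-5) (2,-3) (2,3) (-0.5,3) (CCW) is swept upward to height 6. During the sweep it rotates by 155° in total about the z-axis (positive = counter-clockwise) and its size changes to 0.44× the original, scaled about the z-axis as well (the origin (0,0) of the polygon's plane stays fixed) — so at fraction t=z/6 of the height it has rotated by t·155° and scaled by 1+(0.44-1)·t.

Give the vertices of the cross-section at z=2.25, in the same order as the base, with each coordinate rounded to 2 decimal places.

Cross-section at z=2.25: (0.09,-2.85) (2.73,-3.09) (2.85,0.09) (-1.18,2.59) (-2.22,0.92)

t = z/height = 2.25/6 = 0.375
s = 1 + (scale-1)·z/height = 1 + (0.44-1)·2.25/6 = 0.790000
θ = twist·z/height = 155°·2.25/6 = 58.1250° = 1.014473 rad
cos θ = 0.528068, sin θ = 0.849202 (intermediates below are computed at full precision and shown rounded to 5 d.p.)
v1: (-3,-2) → rotate → (0.11420,-3.60374) → ×s → (0.09022,-2.84696) → (0.09,-2.85)
v2: (-1.5,-5) → rotate → (3.45391,-3.91414) → ×s → (2.72859,-3.09217) → (2.73,-3.09)
v3: (2,-3) → rotate → (3.60374,0.11420) → ×s → (2.84696,0.09022) → (2.85,0.09)
v4: (2,3) → rotate → (-1.49147,3.28261) → ×s → (-1.17826,2.59326) → (-1.18,2.59)
v5: (-0.5,3) → rotate → (-2.81164,1.15960) → ×s → (-2.22120,0.91609) → (-2.22,0.92)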